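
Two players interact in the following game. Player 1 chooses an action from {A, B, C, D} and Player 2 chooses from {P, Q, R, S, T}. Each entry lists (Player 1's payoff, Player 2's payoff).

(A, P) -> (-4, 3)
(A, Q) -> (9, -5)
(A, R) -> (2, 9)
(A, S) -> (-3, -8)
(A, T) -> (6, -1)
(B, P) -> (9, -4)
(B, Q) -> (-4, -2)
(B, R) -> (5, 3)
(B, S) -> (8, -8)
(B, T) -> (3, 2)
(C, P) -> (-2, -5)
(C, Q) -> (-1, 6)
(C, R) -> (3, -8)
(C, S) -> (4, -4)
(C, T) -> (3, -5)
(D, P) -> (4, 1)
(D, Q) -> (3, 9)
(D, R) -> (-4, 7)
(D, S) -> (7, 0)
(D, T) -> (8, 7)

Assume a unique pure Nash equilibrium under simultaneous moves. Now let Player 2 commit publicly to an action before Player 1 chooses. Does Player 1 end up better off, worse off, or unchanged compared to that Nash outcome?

Backward induction with Player 2 moving first.
- P: Player 1 compares -4, 9, -2, 4 and picks B; Player 2 would get -4.
- Q: Player 1 compares 9, -4, -1, 3 and picks A; Player 2 would get -5.
- R: Player 1 compares 2, 5, 3, -4 and picks B; Player 2 would get 3.
- S: Player 1 compares -3, 8, 4, 7 and picks B; Player 2 would get -8.
- T: Player 1 compares 6, 3, 3, 8 and picks D; Player 2 would get 7.
Maximizing over -4, -5, 3, -8, 7, Player 2 chooses T. Subgame-perfect outcome: (D, T) with payoffs (8, 7).
For the simultaneous game, intersect best replies.
Player 1's best replies: P→B; Q→A; R→B; S→B; T→D.
Player 2's best replies: A→R; B→R; C→Q; D→Q.
The unique mutual best reply is (B, R), giving (5, 3).
Player 1 earns 8 sequentially versus 5 at the Nash outcome: better off.

better off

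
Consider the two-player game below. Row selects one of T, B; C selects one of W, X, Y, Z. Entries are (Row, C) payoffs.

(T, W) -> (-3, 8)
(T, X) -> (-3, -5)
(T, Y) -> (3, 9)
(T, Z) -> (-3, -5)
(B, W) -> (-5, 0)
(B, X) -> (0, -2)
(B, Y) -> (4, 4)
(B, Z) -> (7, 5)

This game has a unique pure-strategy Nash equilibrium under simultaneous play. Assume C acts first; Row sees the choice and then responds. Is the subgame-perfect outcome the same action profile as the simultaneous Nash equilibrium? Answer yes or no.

Work backward from Row's decision.
- W: Row compares -3, -5 and picks T; C would get 8.
- X: Row compares -3, 0 and picks B; C would get -2.
- Y: Row compares 3, 4 and picks B; C would get 4.
- Z: Row compares -3, 7 and picks B; C would get 5.
Among 8, -2, 4, 5, the best is 8 at W. Subgame-perfect outcome: (T, W) with payoffs (-3, 8).
Now find the simultaneous Nash equilibrium.
Row's best replies: W→T; X→B; Y→B; Z→B.
C's best replies: T→Y; B→Z.
The unique mutual best reply is (B, Z), giving (7, 5).
Sequential outcome (T, W) differs from the Nash profile (B, Z).

no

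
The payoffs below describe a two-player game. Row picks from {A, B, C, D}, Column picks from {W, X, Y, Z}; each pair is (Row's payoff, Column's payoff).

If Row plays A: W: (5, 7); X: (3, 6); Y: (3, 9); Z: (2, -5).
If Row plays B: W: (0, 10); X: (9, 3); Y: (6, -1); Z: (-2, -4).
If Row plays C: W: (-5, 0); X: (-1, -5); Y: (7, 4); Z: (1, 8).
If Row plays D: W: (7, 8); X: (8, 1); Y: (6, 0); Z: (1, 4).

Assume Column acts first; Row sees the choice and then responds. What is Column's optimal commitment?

Row best-responds to each possible Column move:
- W: Row compares 5, 0, -5, 7 and picks D; Column would get 8.
- X: Row compares 3, 9, -1, 8 and picks B; Column would get 3.
- Y: Row compares 3, 6, 7, 6 and picks C; Column would get 4.
- Z: Row compares 2, -2, 1, 1 and picks A; Column would get -5.
Column's induced payoffs are 8, 3, 4, -5, so Column commits to W. Subgame-perfect outcome: (D, W) with payoffs (7, 8).

W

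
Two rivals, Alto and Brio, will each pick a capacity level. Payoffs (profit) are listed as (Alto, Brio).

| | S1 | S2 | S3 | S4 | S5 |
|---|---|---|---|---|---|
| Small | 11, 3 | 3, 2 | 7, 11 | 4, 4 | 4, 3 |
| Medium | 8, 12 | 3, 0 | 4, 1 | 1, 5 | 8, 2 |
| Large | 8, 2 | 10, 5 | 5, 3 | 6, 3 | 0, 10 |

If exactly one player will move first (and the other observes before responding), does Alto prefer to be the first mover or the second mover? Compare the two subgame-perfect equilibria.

first

If Alto leads: Brio's best replies are Small→S3, Medium→S1, Large→S5; Alto's induced payoffs 7, 8, 0; outcome (Medium, S1), payoffs (8, 12).
If Brio leads: Alto's best replies are S1→Small, S2→Large, S3→Small, S4→Large, S5→Medium; Brio's induced payoffs 3, 5, 11, 3, 2; outcome (Small, S3), payoffs (7, 11).
Alto gets 8 moving first and 7 moving second, so Alto prefers to move first.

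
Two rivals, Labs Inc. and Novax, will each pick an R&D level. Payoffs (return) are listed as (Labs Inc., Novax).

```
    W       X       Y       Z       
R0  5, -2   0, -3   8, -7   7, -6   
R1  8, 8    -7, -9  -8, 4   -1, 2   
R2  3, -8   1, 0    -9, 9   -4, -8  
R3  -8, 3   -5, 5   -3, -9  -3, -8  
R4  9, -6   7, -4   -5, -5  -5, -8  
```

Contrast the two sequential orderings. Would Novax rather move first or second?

If Labs Inc. leads: Novax's best replies are R0→W, R1→W, R2→Y, R3→X, R4→X; Labs Inc.'s induced payoffs 5, 8, -9, -5, 7; outcome (R1, W), payoffs (8, 8).
If Novax leads: Labs Inc.'s best replies are W→R4, X→R4, Y→R0, Z→R0; Novax's induced payoffs -6, -4, -7, -6; outcome (R4, X), payoffs (7, -4).
Novax gets -4 moving first and 8 moving second, so Novax prefers to move second.

second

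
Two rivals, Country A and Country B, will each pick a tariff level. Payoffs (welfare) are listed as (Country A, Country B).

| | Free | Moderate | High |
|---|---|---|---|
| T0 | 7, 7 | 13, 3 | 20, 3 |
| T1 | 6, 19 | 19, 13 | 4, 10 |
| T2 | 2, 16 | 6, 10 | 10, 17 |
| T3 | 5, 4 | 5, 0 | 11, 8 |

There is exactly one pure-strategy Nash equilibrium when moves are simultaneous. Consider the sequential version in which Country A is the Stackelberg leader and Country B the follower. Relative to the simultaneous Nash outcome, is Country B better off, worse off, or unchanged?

Solve by backward induction (Country A leads).
- T0: Country B compares 7, 3, 3 and picks Free; Country A would get 7.
- T1: Country B compares 19, 13, 10 and picks Free; Country A would get 6.
- T2: Country B compares 16, 10, 17 and picks High; Country A would get 10.
- T3: Country B compares 4, 0, 8 and picks High; Country A would get 11.
Country A's induced payoffs are 7, 6, 10, 11, so Country A commits to T3. Subgame-perfect outcome: (T3, High) with payoffs (11, 8).
Under simultaneous play:
Country A's best replies: Free→T0; Moderate→T1; High→T0.
Country B's best replies: T0→Free; T1→Free; T2→High; T3→High.
Only (T0, Free) has each player best-responding; Nash payoffs (7, 7).
Country B earns 8 sequentially versus 7 at the Nash outcome: better off.

better off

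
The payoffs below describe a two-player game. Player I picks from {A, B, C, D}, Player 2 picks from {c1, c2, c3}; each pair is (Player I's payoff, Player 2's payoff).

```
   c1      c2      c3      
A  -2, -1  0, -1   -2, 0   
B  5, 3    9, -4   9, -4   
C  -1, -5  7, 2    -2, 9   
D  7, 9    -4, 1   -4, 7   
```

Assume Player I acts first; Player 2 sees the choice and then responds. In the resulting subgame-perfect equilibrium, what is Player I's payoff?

7

Work backward from Player 2's decision.
- A: Player 2 compares -1, -1, 0 and picks c3; Player I would get -2.
- B: Player 2 compares 3, -4, -4 and picks c1; Player I would get 5.
- C: Player 2 compares -5, 2, 9 and picks c3; Player I would get -2.
- D: Player 2 compares 9, 1, 7 and picks c1; Player I would get 7.
Maximizing over -2, 5, -2, 7, Player I chooses D. Subgame-perfect outcome: (D, c1) with payoffs (7, 9).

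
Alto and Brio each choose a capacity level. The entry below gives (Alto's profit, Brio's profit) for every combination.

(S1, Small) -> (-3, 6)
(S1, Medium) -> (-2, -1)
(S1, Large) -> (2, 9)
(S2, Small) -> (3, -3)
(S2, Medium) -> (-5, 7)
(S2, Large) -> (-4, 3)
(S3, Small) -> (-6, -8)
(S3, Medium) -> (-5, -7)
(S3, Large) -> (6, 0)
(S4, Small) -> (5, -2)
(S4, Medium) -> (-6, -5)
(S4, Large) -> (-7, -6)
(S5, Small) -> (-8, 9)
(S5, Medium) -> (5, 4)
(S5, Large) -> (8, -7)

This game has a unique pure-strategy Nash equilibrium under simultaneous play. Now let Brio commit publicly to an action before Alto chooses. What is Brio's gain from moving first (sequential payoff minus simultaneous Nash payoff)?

Backward induction with Brio moving first.
- Small → Alto plays S4 (best of -3, 3, -6, 5, -8); Brio gets -2.
- Medium → Alto plays S5 (best of -2, -5, -5, -6, 5); Brio gets 4.
- Large → Alto plays S5 (best of 2, -4, 6, -7, 8); Brio gets -7.
Maximizing over -2, 4, -7, Brio chooses Medium. Subgame-perfect outcome: (S5, Medium) with payoffs (5, 4).
Under simultaneous play:
Alto's best replies: Small→S4; Medium→S5; Large→S5.
Brio's best replies: S1→Large; S2→Medium; S3→Large; S4→Small; S5→Small.
Only (S4, Small) has each player best-responding; Nash payoffs (5, -2).
Brio's commitment gain: 4 − -2 = 6.

6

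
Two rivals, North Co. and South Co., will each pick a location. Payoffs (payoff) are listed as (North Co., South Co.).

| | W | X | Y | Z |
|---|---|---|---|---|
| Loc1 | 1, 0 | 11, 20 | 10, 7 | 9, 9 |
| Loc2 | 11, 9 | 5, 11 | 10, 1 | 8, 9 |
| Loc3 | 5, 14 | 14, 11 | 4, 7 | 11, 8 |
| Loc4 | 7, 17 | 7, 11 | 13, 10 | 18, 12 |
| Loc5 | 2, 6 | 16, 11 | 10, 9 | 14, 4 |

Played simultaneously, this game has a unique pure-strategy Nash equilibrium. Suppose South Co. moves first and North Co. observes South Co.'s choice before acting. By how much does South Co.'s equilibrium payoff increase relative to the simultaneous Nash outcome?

1

Work backward from North Co.'s decision.
- W → North Co. plays Loc2 (best of 1, 11, 5, 7, 2); South Co. gets 9.
- X → North Co. plays Loc5 (best of 11, 5, 14, 7, 16); South Co. gets 11.
- Y → North Co. plays Loc4 (best of 10, 10, 4, 13, 10); South Co. gets 10.
- Z → North Co. plays Loc4 (best of 9, 8, 11, 18, 14); South Co. gets 12.
Among 9, 11, 10, 12, the best is 12 at Z. Subgame-perfect outcome: (Loc4, Z) with payoffs (18, 12).
For the simultaneous game, intersect best replies.
North Co.'s best replies: W→Loc2; X→Loc5; Y→Loc4; Z→Loc4.
South Co.'s best replies: Loc1→X; Loc2→X; Loc3→W; Loc4→W; Loc5→X.
Only (Loc5, X) has each player best-responding; Nash payoffs (16, 11).
South Co.'s commitment gain: 12 − 11 = 1.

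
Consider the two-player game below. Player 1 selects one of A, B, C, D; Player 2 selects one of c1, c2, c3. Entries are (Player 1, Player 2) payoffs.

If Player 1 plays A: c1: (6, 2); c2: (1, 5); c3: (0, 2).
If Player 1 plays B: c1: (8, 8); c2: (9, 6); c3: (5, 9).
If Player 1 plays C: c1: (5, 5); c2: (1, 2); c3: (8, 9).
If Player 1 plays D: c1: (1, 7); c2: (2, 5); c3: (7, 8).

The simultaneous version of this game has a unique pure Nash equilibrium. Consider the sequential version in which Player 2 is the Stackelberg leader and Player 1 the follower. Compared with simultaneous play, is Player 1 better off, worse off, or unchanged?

Work backward from Player 1's decision.
- c1: Player 1 compares 6, 8, 5, 1 and picks B; Player 2 would get 8.
- c2: Player 1 compares 1, 9, 1, 2 and picks B; Player 2 would get 6.
- c3: Player 1 compares 0, 5, 8, 7 and picks C; Player 2 would get 9.
Maximizing over 8, 6, 9, Player 2 chooses c3. Subgame-perfect outcome: (C, c3) with payoffs (8, 9).
For the simultaneous game, intersect best replies.
Player 1's best replies: c1→B; c2→B; c3→C.
Player 2's best replies: A→c2; B→c3; C→c3; D→c3.
Only (C, c3) has each player best-responding; Nash payoffs (8, 9).
Player 1 earns 8 sequentially versus 8 at the Nash outcome: unchanged.

unchanged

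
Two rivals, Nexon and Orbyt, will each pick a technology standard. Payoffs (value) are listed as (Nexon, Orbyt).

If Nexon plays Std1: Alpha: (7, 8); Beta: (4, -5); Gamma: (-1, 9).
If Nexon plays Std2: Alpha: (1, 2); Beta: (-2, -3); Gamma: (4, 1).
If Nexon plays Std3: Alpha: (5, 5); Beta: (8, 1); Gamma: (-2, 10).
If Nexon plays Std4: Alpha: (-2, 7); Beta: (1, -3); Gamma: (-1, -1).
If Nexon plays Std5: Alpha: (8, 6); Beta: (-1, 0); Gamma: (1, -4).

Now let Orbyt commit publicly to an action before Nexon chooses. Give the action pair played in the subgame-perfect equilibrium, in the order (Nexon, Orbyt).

(Std5, Alpha)

Nexon best-responds to each possible Orbyt move:
- Alpha: BR = Std5, leader payoff 6.
- Beta: BR = Std3, leader payoff 1.
- Gamma: BR = Std2, leader payoff 1.
Among 6, 1, 1, the best is 6 at Alpha. Subgame-perfect outcome: (Std5, Alpha) with payoffs (8, 6).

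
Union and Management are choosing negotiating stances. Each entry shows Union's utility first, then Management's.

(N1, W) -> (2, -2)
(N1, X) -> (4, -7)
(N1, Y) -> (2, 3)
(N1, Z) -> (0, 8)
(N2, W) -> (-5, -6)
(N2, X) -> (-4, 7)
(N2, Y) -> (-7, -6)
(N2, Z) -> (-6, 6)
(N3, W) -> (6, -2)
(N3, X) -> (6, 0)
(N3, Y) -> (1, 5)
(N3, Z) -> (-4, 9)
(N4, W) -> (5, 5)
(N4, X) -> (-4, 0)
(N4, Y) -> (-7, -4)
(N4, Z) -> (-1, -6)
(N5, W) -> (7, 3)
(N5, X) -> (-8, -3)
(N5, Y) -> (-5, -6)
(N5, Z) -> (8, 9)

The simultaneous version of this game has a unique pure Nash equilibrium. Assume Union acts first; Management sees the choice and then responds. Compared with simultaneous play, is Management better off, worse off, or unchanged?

unchanged

Management best-responds to each possible Union move:
- N1: Management compares -2, -7, 3, 8 and picks Z; Union would get 0.
- N2: Management compares -6, 7, -6, 6 and picks X; Union would get -4.
- N3: Management compares -2, 0, 5, 9 and picks Z; Union would get -4.
- N4: Management compares 5, 0, -4, -6 and picks W; Union would get 5.
- N5: Management compares 3, -3, -6, 9 and picks Z; Union would get 8.
Maximizing over 0, -4, -4, 5, 8, Union chooses N5. Subgame-perfect outcome: (N5, Z) with payoffs (8, 9).
Under simultaneous play:
Union's best replies: W→N5; X→N3; Y→N1; Z→N5.
Management's best replies: N1→Z; N2→X; N3→Z; N4→W; N5→Z.
The unique mutual best reply is (N5, Z), giving (8, 9).
Management earns 9 sequentially versus 9 at the Nash outcome: unchanged.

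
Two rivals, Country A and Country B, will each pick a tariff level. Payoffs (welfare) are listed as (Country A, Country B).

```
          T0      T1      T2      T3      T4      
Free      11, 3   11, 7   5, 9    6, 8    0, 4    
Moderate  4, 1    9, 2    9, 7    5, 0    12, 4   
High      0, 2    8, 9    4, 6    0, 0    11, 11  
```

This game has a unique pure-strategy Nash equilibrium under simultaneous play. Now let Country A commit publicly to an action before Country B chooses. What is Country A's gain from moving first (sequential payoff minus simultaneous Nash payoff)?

Country B best-responds to each possible Country A move:
- Free: Country B compares 3, 7, 9, 8, 4 and picks T2; Country A would get 5.
- Moderate: Country B compares 1, 2, 7, 0, 4 and picks T2; Country A would get 9.
- High: Country B compares 2, 9, 6, 0, 11 and picks T4; Country A would get 11.
Among 5, 9, 11, the best is 11 at High. Subgame-perfect outcome: (High, T4) with payoffs (11, 11).
Now find the simultaneous Nash equilibrium.
Country A's best replies: T0→Free; T1→Free; T2→Moderate; T3→Free; T4→Moderate.
Country B's best replies: Free→T2; Moderate→T2; High→T4.
Only (Moderate, T2) has each player best-responding; Nash payoffs (9, 7).
Country A's commitment gain: 11 − 9 = 2.

2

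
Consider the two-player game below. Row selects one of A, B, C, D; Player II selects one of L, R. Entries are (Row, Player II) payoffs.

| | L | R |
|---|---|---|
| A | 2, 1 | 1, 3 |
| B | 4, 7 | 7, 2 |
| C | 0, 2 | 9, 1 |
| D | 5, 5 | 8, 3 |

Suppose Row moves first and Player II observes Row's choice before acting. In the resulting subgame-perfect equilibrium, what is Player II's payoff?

Solve by backward induction (Row leads).
- A: Player II compares 1, 3 and picks R; Row would get 1.
- B: Player II compares 7, 2 and picks L; Row would get 4.
- C: Player II compares 2, 1 and picks L; Row would get 0.
- D: Player II compares 5, 3 and picks L; Row would get 5.
Maximizing over 1, 4, 0, 5, Row chooses D. Subgame-perfect outcome: (D, L) with payoffs (5, 5).

5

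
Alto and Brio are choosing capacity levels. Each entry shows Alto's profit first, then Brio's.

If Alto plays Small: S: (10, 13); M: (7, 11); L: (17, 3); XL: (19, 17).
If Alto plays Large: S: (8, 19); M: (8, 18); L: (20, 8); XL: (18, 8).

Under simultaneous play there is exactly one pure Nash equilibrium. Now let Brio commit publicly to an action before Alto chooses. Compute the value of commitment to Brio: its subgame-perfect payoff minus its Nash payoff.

1

Backward induction with Brio moving first.
- S → Alto plays Small (best of 10, 8); Brio gets 13.
- M → Alto plays Large (best of 7, 8); Brio gets 18.
- L → Alto plays Large (best of 17, 20); Brio gets 8.
- XL → Alto plays Small (best of 19, 18); Brio gets 17.
Maximizing over 13, 18, 8, 17, Brio chooses M. Subgame-perfect outcome: (Large, M) with payoffs (8, 18).
Under simultaneous play:
Alto's best replies: S→Small; M→Large; L→Large; XL→Small.
Brio's best replies: Small→XL; Large→S.
The unique mutual best reply is (Small, XL), giving (19, 17).
Brio's commitment gain: 18 − 17 = 1.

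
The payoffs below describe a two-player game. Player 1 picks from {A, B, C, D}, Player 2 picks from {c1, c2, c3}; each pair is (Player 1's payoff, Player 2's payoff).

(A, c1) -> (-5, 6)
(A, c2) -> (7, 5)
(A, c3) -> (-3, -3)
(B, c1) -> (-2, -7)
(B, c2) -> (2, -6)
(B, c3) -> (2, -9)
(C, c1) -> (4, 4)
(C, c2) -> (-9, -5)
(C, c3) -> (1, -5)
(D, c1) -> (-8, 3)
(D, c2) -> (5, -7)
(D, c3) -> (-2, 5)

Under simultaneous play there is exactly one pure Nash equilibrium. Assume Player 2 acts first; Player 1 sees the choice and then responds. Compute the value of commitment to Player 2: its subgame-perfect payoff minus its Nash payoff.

1

Backward induction with Player 2 moving first.
- c1: BR = C, leader payoff 4.
- c2: BR = A, leader payoff 5.
- c3: BR = B, leader payoff -9.
Maximizing over 4, 5, -9, Player 2 chooses c2. Subgame-perfect outcome: (A, c2) with payoffs (7, 5).
For the simultaneous game, intersect best replies.
Player 1's best replies: c1→C; c2→A; c3→B.
Player 2's best replies: A→c1; B→c2; C→c1; D→c3.
Only (C, c1) has each player best-responding; Nash payoffs (4, 4).
Player 2's commitment gain: 5 − 4 = 1.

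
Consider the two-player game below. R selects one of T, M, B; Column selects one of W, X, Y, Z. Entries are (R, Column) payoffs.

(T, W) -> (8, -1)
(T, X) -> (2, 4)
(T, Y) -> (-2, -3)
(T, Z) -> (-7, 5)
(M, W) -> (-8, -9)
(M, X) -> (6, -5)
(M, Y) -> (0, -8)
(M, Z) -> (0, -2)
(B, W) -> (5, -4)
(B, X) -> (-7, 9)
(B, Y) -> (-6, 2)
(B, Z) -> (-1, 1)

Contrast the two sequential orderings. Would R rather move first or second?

second

If R leads: Column's best replies are T→Z, M→Z, B→X; R's induced payoffs -7, 0, -7; outcome (M, Z), payoffs (0, -2).
If Column leads: R's best replies are W→T, X→M, Y→M, Z→M; Column's induced payoffs -1, -5, -8, -2; outcome (T, W), payoffs (8, -1).
R gets 0 moving first and 8 moving second, so R prefers to move second.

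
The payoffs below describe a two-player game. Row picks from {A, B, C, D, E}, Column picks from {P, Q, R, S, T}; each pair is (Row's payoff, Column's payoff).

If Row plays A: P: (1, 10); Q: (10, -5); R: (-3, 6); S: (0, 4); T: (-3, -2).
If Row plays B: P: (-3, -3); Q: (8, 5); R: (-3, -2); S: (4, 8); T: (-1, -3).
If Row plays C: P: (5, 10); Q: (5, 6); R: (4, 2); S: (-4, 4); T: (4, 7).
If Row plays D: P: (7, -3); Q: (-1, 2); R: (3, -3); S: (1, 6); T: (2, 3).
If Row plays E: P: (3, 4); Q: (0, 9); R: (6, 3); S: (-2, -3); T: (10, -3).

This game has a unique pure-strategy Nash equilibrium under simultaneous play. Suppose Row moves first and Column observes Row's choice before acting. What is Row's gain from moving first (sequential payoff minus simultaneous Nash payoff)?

Work backward from Column's decision.
- A → Column plays P (best of 10, -5, 6, 4, -2); Row gets 1.
- B → Column plays S (best of -3, 5, -2, 8, -3); Row gets 4.
- C → Column plays P (best of 10, 6, 2, 4, 7); Row gets 5.
- D → Column plays S (best of -3, 2, -3, 6, 3); Row gets 1.
- E → Column plays Q (best of 4, 9, 3, -3, -3); Row gets 0.
Row's induced payoffs are 1, 4, 5, 1, 0, so Row commits to C. Subgame-perfect outcome: (C, P) with payoffs (5, 10).
Now find the simultaneous Nash equilibrium.
Row's best replies: P→D; Q→A; R→E; S→B; T→E.
Column's best replies: A→P; B→S; C→P; D→S; E→Q.
The unique mutual best reply is (B, S), giving (4, 8).
Row's commitment gain: 5 − 4 = 1.

1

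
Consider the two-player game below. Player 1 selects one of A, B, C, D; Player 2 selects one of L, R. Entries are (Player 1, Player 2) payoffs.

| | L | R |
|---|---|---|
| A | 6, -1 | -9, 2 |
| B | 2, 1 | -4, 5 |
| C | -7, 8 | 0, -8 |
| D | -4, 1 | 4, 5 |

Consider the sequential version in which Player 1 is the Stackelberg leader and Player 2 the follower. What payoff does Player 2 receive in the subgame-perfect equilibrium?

Player 2 best-responds to each possible Player 1 move:
- A: Player 2 compares -1, 2 and picks R; Player 1 would get -9.
- B: Player 2 compares 1, 5 and picks R; Player 1 would get -4.
- C: Player 2 compares 8, -8 and picks L; Player 1 would get -7.
- D: Player 2 compares 1, 5 and picks R; Player 1 would get 4.
Player 1's induced payoffs are -9, -4, -7, 4, so Player 1 commits to D. Subgame-perfect outcome: (D, R) with payoffs (4, 5).

5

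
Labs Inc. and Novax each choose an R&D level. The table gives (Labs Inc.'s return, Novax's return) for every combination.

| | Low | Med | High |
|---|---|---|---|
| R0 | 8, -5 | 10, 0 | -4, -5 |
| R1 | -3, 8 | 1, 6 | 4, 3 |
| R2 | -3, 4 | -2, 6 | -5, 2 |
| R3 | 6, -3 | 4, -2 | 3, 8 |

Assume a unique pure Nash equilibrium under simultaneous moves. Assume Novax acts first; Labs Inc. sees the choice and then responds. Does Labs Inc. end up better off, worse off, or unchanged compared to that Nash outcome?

worse off

Backward induction with Novax moving first.
- Low: BR = R0, leader payoff -5.
- Med: BR = R0, leader payoff 0.
- High: BR = R1, leader payoff 3.
Novax's induced payoffs are -5, 0, 3, so Novax commits to High. Subgame-perfect outcome: (R1, High) with payoffs (4, 3).
Now find the simultaneous Nash equilibrium.
Labs Inc.'s best replies: Low→R0; Med→R0; High→R1.
Novax's best replies: R0→Med; R1→Low; R2→Med; R3→High.
The unique mutual best reply is (R0, Med), giving (10, 0).
Labs Inc. earns 4 sequentially versus 10 at the Nash outcome: worse off.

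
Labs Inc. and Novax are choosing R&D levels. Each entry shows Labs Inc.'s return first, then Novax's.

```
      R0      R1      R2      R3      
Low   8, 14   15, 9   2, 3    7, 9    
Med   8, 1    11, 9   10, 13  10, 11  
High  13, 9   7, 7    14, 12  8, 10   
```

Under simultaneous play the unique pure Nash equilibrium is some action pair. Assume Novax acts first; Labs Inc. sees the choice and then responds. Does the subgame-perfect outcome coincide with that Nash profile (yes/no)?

Work backward from Labs Inc.'s decision.
- R0: BR = High, leader payoff 9.
- R1: BR = Low, leader payoff 9.
- R2: BR = High, leader payoff 12.
- R3: BR = Med, leader payoff 11.
Among 9, 9, 12, 11, the best is 12 at R2. Subgame-perfect outcome: (High, R2) with payoffs (14, 12).
Now find the simultaneous Nash equilibrium.
Labs Inc.'s best replies: R0→High; R1→Low; R2→High; R3→Med.
Novax's best replies: Low→R0; Med→R2; High→R2.
The unique mutual best reply is (High, R2), giving (14, 12).
Sequential outcome (High, R2) coincides with the Nash profile (High, R2).

yes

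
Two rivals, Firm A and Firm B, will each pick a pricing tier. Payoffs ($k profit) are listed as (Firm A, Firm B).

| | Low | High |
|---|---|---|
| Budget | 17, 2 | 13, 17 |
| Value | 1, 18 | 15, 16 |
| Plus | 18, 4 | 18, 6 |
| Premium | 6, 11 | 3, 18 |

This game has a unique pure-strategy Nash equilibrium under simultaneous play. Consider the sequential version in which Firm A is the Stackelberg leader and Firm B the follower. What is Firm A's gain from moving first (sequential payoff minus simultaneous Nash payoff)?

0

Backward induction with Firm A moving first.
- Budget → Firm B plays High (best of 2, 17); Firm A gets 13.
- Value → Firm B plays Low (best of 18, 16); Firm A gets 1.
- Plus → Firm B plays High (best of 4, 6); Firm A gets 18.
- Premium → Firm B plays High (best of 11, 18); Firm A gets 3.
Maximizing over 13, 1, 18, 3, Firm A chooses Plus. Subgame-perfect outcome: (Plus, High) with payoffs (18, 6).
Now find the simultaneous Nash equilibrium.
Firm A's best replies: Low→Plus; High→Plus.
Firm B's best replies: Budget→High; Value→Low; Plus→High; Premium→High.
Only (Plus, High) has each player best-responding; Nash payoffs (18, 6).
Firm A's commitment gain: 18 − 18 = 0.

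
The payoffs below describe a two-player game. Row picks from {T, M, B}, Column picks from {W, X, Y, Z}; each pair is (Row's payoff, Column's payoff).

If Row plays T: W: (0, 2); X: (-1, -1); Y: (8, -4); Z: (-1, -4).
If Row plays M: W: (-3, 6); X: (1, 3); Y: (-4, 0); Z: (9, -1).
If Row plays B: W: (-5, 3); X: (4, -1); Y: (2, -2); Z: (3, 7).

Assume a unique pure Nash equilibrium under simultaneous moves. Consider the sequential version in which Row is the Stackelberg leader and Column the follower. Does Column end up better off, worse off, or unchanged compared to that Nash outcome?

Backward induction with Row moving first.
- T: BR = W, leader payoff 0.
- M: BR = W, leader payoff -3.
- B: BR = Z, leader payoff 3.
Among 0, -3, 3, the best is 3 at B. Subgame-perfect outcome: (B, Z) with payoffs (3, 7).
Under simultaneous play:
Row's best replies: W→T; X→B; Y→T; Z→M.
Column's best replies: T→W; M→W; B→Z.
Only (T, W) has each player best-responding; Nash payoffs (0, 2).
Column earns 7 sequentially versus 2 at the Nash outcome: better off.

better off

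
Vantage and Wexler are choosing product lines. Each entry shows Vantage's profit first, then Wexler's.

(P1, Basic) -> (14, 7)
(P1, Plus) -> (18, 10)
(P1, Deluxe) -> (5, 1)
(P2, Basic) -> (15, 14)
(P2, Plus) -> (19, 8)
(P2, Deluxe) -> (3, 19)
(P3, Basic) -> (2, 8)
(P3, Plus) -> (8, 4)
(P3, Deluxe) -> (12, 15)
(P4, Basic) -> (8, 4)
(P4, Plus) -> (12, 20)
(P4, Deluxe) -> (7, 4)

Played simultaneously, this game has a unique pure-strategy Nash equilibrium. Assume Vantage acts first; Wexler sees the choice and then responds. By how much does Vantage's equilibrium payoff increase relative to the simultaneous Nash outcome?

Solve by backward induction (Vantage leads).
- P1 → Wexler plays Plus (best of 7, 10, 1); Vantage gets 18.
- P2 → Wexler plays Deluxe (best of 14, 8, 19); Vantage gets 3.
- P3 → Wexler plays Deluxe (best of 8, 4, 15); Vantage gets 12.
- P4 → Wexler plays Plus (best of 4, 20, 4); Vantage gets 12.
Among 18, 3, 12, 12, the best is 18 at P1. Subgame-perfect outcome: (P1, Plus) with payoffs (18, 10).
For the simultaneous game, intersect best replies.
Vantage's best replies: Basic→P2; Plus→P2; Deluxe→P3.
Wexler's best replies: P1→Plus; P2→Deluxe; P3→Deluxe; P4→Plus.
Only (P3, Deluxe) has each player best-responding; Nash payoffs (12, 15).
Vantage's commitment gain: 18 − 12 = 6.

6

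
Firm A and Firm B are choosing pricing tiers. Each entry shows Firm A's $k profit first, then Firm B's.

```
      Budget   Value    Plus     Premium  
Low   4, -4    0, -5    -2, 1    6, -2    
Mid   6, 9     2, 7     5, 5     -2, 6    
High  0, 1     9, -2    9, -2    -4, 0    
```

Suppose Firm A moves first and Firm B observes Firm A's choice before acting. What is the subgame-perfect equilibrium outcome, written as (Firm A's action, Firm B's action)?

Solve by backward induction (Firm A leads).
- Low: Firm B compares -4, -5, 1, -2 and picks Plus; Firm A would get -2.
- Mid: Firm B compares 9, 7, 5, 6 and picks Budget; Firm A would get 6.
- High: Firm B compares 1, -2, -2, 0 and picks Budget; Firm A would get 0.
Maximizing over -2, 6, 0, Firm A chooses Mid. Subgame-perfect outcome: (Mid, Budget) with payoffs (6, 9).

(Mid, Budget)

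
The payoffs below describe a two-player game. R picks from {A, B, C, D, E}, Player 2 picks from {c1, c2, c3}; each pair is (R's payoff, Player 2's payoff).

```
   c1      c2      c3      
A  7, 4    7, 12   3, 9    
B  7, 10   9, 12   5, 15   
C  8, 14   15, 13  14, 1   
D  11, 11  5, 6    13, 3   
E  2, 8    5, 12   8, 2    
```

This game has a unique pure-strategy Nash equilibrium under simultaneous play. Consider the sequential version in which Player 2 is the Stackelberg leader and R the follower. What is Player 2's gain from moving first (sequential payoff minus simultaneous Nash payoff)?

2

Backward induction with Player 2 moving first.
- c1 → R plays D (best of 7, 7, 8, 11, 2); Player 2 gets 11.
- c2 → R plays C (best of 7, 9, 15, 5, 5); Player 2 gets 13.
- c3 → R plays C (best of 3, 5, 14, 13, 8); Player 2 gets 1.
Among 11, 13, 1, the best is 13 at c2. Subgame-perfect outcome: (C, c2) with payoffs (15, 13).
For the simultaneous game, intersect best replies.
R's best replies: c1→D; c2→C; c3→C.
Player 2's best replies: A→c2; B→c3; C→c1; D→c1; E→c2.
The unique mutual best reply is (D, c1), giving (11, 11).
Player 2's commitment gain: 13 − 11 = 2.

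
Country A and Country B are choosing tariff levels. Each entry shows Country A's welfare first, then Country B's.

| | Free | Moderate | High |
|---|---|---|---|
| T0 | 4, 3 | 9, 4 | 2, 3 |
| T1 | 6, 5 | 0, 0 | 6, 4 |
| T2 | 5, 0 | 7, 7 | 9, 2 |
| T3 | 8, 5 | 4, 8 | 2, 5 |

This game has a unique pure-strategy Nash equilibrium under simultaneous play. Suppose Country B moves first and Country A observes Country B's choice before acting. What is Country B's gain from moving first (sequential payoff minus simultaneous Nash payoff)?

Work backward from Country A's decision.
- Free: Country A compares 4, 6, 5, 8 and picks T3; Country B would get 5.
- Moderate: Country A compares 9, 0, 7, 4 and picks T0; Country B would get 4.
- High: Country A compares 2, 6, 9, 2 and picks T2; Country B would get 2.
Maximizing over 5, 4, 2, Country B chooses Free. Subgame-perfect outcome: (T3, Free) with payoffs (8, 5).
For the simultaneous game, intersect best replies.
Country A's best replies: Free→T3; Moderate→T0; High→T2.
Country B's best replies: T0→Moderate; T1→Free; T2→Moderate; T3→Moderate.
Only (T0, Moderate) has each player best-responding; Nash payoffs (9, 4).
Country B's commitment gain: 5 − 4 = 1.

1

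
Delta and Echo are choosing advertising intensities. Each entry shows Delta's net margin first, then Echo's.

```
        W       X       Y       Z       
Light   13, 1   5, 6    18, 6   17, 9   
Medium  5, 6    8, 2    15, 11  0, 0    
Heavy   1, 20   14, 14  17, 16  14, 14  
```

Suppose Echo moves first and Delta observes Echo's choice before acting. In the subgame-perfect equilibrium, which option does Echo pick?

X

Backward induction with Echo moving first.
- W: BR = Light, leader payoff 1.
- X: BR = Heavy, leader payoff 14.
- Y: BR = Light, leader payoff 6.
- Z: BR = Light, leader payoff 9.
Among 1, 14, 6, 9, the best is 14 at X. Subgame-perfect outcome: (Heavy, X) with payoffs (14, 14).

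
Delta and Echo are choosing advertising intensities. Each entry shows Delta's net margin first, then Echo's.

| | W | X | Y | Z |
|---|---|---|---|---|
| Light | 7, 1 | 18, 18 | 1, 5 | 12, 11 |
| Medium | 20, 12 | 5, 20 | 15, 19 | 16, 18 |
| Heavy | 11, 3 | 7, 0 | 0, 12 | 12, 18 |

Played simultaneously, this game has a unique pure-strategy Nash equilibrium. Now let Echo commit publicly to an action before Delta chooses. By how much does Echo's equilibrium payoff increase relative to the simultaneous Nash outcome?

1

Delta best-responds to each possible Echo move:
- W: Delta compares 7, 20, 11 and picks Medium; Echo would get 12.
- X: Delta compares 18, 5, 7 and picks Light; Echo would get 18.
- Y: Delta compares 1, 15, 0 and picks Medium; Echo would get 19.
- Z: Delta compares 12, 16, 12 and picks Medium; Echo would get 18.
Maximizing over 12, 18, 19, 18, Echo chooses Y. Subgame-perfect outcome: (Medium, Y) with payoffs (15, 19).
Now find the simultaneous Nash equilibrium.
Delta's best replies: W→Medium; X→Light; Y→Medium; Z→Medium.
Echo's best replies: Light→X; Medium→X; Heavy→Z.
Only (Light, X) has each player best-responding; Nash payoffs (18, 18).
Echo's commitment gain: 19 − 18 = 1.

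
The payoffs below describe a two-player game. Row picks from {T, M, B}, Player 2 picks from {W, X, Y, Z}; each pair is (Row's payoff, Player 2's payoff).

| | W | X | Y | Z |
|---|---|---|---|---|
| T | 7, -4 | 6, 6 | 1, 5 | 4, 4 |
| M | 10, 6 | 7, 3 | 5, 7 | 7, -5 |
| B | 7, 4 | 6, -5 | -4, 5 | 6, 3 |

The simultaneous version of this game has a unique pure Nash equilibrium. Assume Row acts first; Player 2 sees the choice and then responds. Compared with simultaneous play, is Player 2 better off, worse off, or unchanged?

Backward induction with Row moving first.
- T: Player 2 compares -4, 6, 5, 4 and picks X; Row would get 6.
- M: Player 2 compares 6, 3, 7, -5 and picks Y; Row would get 5.
- B: Player 2 compares 4, -5, 5, 3 and picks Y; Row would get -4.
Among 6, 5, -4, the best is 6 at T. Subgame-perfect outcome: (T, X) with payoffs (6, 6).
For the simultaneous game, intersect best replies.
Row's best replies: W→M; X→M; Y→M; Z→M.
Player 2's best replies: T→X; M→Y; B→Y.
Only (M, Y) has each player best-responding; Nash payoffs (5, 7).
Player 2 earns 6 sequentially versus 7 at the Nash outcome: worse off.

worse off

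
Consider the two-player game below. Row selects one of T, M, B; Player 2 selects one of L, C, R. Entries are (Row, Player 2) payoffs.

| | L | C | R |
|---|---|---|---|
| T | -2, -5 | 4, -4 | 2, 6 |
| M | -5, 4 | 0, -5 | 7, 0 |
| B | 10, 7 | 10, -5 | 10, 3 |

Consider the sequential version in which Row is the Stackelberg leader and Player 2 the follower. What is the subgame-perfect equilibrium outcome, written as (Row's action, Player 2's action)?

Backward induction with Row moving first.
- T: BR = R, leader payoff 2.
- M: BR = L, leader payoff -5.
- B: BR = L, leader payoff 10.
Maximizing over 2, -5, 10, Row chooses B. Subgame-perfect outcome: (B, L) with payoffs (10, 7).

(B, L)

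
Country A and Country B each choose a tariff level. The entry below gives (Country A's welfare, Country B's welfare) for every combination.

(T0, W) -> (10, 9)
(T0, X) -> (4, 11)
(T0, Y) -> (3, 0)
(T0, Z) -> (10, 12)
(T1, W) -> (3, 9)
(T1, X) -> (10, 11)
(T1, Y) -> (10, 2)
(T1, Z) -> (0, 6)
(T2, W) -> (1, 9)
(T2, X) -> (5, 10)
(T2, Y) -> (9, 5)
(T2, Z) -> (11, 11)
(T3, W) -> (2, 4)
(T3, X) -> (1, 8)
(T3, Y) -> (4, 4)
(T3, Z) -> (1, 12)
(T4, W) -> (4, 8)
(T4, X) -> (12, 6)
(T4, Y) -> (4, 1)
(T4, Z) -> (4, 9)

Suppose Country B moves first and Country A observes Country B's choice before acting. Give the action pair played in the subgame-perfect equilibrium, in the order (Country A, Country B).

Work backward from Country A's decision.
- W → Country A plays T0 (best of 10, 3, 1, 2, 4); Country B gets 9.
- X → Country A plays T4 (best of 4, 10, 5, 1, 12); Country B gets 6.
- Y → Country A plays T1 (best of 3, 10, 9, 4, 4); Country B gets 2.
- Z → Country A plays T2 (best of 10, 0, 11, 1, 4); Country B gets 11.
Maximizing over 9, 6, 2, 11, Country B chooses Z. Subgame-perfect outcome: (T2, Z) with payoffs (11, 11).

(T2, Z)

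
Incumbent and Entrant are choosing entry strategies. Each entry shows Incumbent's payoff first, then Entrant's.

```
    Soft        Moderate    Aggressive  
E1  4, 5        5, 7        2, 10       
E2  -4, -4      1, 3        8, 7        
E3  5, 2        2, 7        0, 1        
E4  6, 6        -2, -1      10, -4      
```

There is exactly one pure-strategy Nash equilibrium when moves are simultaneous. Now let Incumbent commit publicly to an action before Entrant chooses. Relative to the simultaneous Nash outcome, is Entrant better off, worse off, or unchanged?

Entrant best-responds to each possible Incumbent move:
- E1: Entrant compares 5, 7, 10 and picks Aggressive; Incumbent would get 2.
- E2: Entrant compares -4, 3, 7 and picks Aggressive; Incumbent would get 8.
- E3: Entrant compares 2, 7, 1 and picks Moderate; Incumbent would get 2.
- E4: Entrant compares 6, -1, -4 and picks Soft; Incumbent would get 6.
Among 2, 8, 2, 6, the best is 8 at E2. Subgame-perfect outcome: (E2, Aggressive) with payoffs (8, 7).
Now find the simultaneous Nash equilibrium.
Incumbent's best replies: Soft→E4; Moderate→E1; Aggressive→E4.
Entrant's best replies: E1→Aggressive; E2→Aggressive; E3→Moderate; E4→Soft.
The unique mutual best reply is (E4, Soft), giving (6, 6).
Entrant earns 7 sequentially versus 6 at the Nash outcome: better off.

better off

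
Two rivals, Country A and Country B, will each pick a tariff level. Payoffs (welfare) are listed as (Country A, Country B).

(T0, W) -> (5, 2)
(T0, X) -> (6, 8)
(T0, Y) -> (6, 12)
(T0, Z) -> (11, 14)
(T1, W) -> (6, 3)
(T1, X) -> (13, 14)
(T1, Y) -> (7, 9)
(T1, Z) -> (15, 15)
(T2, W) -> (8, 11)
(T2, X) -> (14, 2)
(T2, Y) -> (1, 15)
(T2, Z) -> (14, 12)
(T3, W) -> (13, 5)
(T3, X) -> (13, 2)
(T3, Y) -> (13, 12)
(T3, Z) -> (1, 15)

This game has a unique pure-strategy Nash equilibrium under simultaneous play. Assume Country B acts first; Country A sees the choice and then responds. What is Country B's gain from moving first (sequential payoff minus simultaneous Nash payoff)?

0

Country A best-responds to each possible Country B move:
- W → Country A plays T3 (best of 5, 6, 8, 13); Country B gets 5.
- X → Country A plays T2 (best of 6, 13, 14, 13); Country B gets 2.
- Y → Country A plays T3 (best of 6, 7, 1, 13); Country B gets 12.
- Z → Country A plays T1 (best of 11, 15, 14, 1); Country B gets 15.
Maximizing over 5, 2, 12, 15, Country B chooses Z. Subgame-perfect outcome: (T1, Z) with payoffs (15, 15).
Now find the simultaneous Nash equilibrium.
Country A's best replies: W→T3; X→T2; Y→T3; Z→T1.
Country B's best replies: T0→Z; T1→Z; T2→Y; T3→Z.
The unique mutual best reply is (T1, Z), giving (15, 15).
Country B's commitment gain: 15 − 15 = 0.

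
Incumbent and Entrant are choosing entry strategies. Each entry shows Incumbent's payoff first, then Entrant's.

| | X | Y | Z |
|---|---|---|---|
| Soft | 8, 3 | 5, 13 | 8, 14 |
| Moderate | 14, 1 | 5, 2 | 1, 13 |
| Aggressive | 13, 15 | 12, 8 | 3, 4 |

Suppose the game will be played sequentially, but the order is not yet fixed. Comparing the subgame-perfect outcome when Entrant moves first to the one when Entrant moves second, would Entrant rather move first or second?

If Incumbent leads: Entrant's best replies are Soft→Z, Moderate→Z, Aggressive→X; Incumbent's induced payoffs 8, 1, 13; outcome (Aggressive, X), payoffs (13, 15).
If Entrant leads: Incumbent's best replies are X→Moderate, Y→Aggressive, Z→Soft; Entrant's induced payoffs 1, 8, 14; outcome (Soft, Z), payoffs (8, 14).
Entrant gets 14 moving first and 15 moving second, so Entrant prefers to move second.

second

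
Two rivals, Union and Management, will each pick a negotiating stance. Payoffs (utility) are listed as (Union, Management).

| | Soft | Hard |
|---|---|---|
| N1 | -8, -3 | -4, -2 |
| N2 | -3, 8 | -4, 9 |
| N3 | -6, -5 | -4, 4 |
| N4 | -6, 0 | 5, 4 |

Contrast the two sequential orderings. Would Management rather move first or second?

If Union leads: Management's best replies are N1→Hard, N2→Hard, N3→Hard, N4→Hard; Union's induced payoffs -4, -4, -4, 5; outcome (N4, Hard), payoffs (5, 4).
If Management leads: Union's best replies are Soft→N2, Hard→N4; Management's induced payoffs 8, 4; outcome (N2, Soft), payoffs (-3, 8).
Management gets 8 moving first and 4 moving second, so Management prefers to move first.

first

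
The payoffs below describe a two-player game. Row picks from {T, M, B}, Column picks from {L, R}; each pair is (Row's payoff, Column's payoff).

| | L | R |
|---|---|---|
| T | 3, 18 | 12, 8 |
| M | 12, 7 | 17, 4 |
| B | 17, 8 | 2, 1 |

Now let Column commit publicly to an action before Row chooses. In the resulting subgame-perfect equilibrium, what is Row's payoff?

Work backward from Row's decision.
- L: Row compares 3, 12, 17 and picks B; Column would get 8.
- R: Row compares 12, 17, 2 and picks M; Column would get 4.
Maximizing over 8, 4, Column chooses L. Subgame-perfect outcome: (B, L) with payoffs (17, 8).

17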